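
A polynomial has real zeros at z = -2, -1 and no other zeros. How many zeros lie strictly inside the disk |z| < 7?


Step 1: Check each root:
  z = -2: |-2| = 2 < 7
  z = -1: |-1| = 1 < 7
Step 2: Count = 2

2


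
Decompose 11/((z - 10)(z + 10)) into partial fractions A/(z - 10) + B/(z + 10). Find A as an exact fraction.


Step 1: Multiply both sides by (z - 10) and set z = 10
Step 2: A = 11 / (10 + 10)
Step 3: A = 11 / 20
Step 4: A = 11/20

11/20


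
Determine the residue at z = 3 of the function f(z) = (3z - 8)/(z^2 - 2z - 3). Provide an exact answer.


Step 1: Q(z) = z^2 - 2z - 3 = (z - 3)(z + 1)
Step 2: Q'(z) = 2z - 2
Step 3: Q'(3) = 4, P(3) = 1
Step 4: Res = P(3)/Q'(3) = 1/4 = 1/4

1/4


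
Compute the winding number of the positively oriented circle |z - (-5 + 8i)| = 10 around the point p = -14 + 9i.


Step 1: Center c = (-5, 8), radius = 10
Step 2: |p - c|^2 = (-9)^2 + 1^2 = 82
Step 3: r^2 = 100
Step 4: |p-c| < r so winding number = 1

1


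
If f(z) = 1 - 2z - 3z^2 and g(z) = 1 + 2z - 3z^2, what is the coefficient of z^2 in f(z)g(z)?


Step 1: z^2 term in f*g comes from: (1)*(-3z^2) + (-2z)*(2z) + (-3z^2)*(1)
Step 2: = -3 - 4 - 3
Step 3: = -10

-10


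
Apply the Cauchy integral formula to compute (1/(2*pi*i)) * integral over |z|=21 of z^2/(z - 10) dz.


Step 1: f(z) = z^2, a = 10 is inside |z| = 21
Step 2: By Cauchy integral formula: (1/(2pi*i)) * integral = f(a)
Step 3: f(10) = 10^2 = 100

100


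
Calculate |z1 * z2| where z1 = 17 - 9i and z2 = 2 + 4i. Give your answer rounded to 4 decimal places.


Step 1: |z1| = sqrt(17^2 + (-9)^2) = sqrt(370)
Step 2: |z2| = sqrt(2^2 + 4^2) = sqrt(20)
Step 3: |z1*z2| = |z1|*|z2| = sqrt(370) * sqrt(20) = sqrt(370 * 20) = sqrt(7400)
Step 4: = 86.0233

86.0233


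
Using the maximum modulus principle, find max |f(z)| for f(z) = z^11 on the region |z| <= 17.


Step 1: On |z| = 17, |f(z)| = |z|^11 = 17^11
Step 2: By maximum modulus principle, maximum is on boundary.
Step 3: Maximum = 34271896307633 = 34271896307633

34271896307633


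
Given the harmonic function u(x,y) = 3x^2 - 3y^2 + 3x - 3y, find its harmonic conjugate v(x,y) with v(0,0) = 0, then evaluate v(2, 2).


Step 1: v_x = -u_y = 6y + 3
Step 2: v_y = u_x = 6x + 3
Step 3: v = 6xy + 3x + 3y + C
Step 4: v(0,0) = 0 => C = 0
Step 5: v(2, 2) = 36

36


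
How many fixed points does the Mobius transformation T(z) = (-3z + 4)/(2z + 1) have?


Step 1: Fixed points satisfy T(z) = z
Step 2: 2z^2 + 4z - 4 = 0
Step 3: Discriminant = 4^2 - 4*2*(-4) = 48
Step 4: Number of fixed points = 2

2


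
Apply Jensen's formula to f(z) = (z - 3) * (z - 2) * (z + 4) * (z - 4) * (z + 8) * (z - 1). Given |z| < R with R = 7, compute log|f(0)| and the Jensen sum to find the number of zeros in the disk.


Jensen's formula: (1/2pi)*integral log|f(Re^it)|dt = log|f(0)| + sum_{|a_k|<R} log(R/|a_k|)
Step 1: f(0) = (-3) * (-2) * 4 * (-4) * 8 * (-1) = 768
Step 2: log|f(0)| = log|3| + log|2| + log|-4| + log|4| + log|-8| + log|1| = 6.6438
Step 3: Zeros inside |z| < 7: 3, 2, -4, 4, 1
Step 4: Jensen sum = log(7/3) + log(7/2) + log(7/4) + log(7/4) + log(7/1) = 5.1652
Step 5: n(R) = number of terms in the Jensen sum = count of zeros inside |z| < 7 = 5

5


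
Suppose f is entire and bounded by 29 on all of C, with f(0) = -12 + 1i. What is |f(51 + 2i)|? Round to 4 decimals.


Step 1: By Liouville's theorem, a bounded entire function is constant.
Step 2: f(z) = f(0) = -12 + 1i for all z.
Step 3: |f(w)| = |-12 + 1i| = sqrt(144 + 1)
Step 4: = 12.0416

12.0416


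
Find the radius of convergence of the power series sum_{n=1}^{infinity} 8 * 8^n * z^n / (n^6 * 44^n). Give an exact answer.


Step 1: General term a_n = 8 * 8^n / (n^6 * 44^n)
Step 2: By the root test, |a_n|^(1/n) = 8^(1/n) * 8 / (n^(6/n) * 44) -> 8/44 as n -> infinity (since 8^(1/n) -> 1 and n^(6/n) -> 1)
Step 3: R = 1/lim|a_n|^(1/n) = 44/8 = 11/2

11/2


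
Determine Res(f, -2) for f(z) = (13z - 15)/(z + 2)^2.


Step 1: Pole of order 2 at z = -2
Step 2: Res = lim d/dz [(z + 2)^2 * f(z)] as z -> -2
Step 3: (z + 2)^2 * f(z) = 13z - 15
Step 4: d/dz[13z - 15] = 13

13


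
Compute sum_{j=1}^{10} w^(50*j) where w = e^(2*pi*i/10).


Step 1: The sum sum_{j=1}^{n} w^(k*j) equals n if n | k, else 0.
Step 2: Here n = 10, k = 50
Step 3: Does n divide k? 10 | 50 -> True
Step 4: Sum = 10

10


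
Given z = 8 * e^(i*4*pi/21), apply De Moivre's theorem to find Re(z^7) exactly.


Step 1: By De Moivre's theorem, z^7 = 8^7 * e^(i*7*4*pi/21) = 2097152 * (cos(4*pi/3) + i*sin(4*pi/3))
Step 2: |z|^7 = 8^7 = 2097152
Step 3: The angle 4*pi/3 already lies in [0, 2*pi)
Step 4: cos(4*pi/3) = -1/2
Step 5: Re(z^7) = 2097152 * (-1/2) = -1048576

-1048576


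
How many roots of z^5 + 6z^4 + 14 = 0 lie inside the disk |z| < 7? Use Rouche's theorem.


Step 1: On |z| = 7 the three terms have sizes |z^5| = 7^5 = 16807, |6z^4| = 6*7^4 = 14406, |14| = 14
Step 2: The dominant term is g(z) = z^5; let h(z) = 6z^4 + 14 so f = g + h
Step 3: On |z| = 7: |g| = 16807 and |h| <= 14406 + 14 = 14420
Step 4: Since 16807 > 14420, |h| < |g| on |z| = 7, so by Rouche f has the same number of zeros as g inside |z| < 7
Step 5: g(z) = z^5 has 5 zeros (all at the origin) inside |z| < 7. Answer = 5

5


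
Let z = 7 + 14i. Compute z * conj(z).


Step 1: conj(z) = 7 - 14i
Step 2: z * conj(z) = 7^2 + 14^2
Step 3: = 49 + 196 = 245

245


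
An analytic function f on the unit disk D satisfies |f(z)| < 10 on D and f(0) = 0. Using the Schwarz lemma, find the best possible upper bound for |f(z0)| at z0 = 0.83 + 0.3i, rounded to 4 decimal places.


Step 1: g = f/10 maps D -> D with g(0) = 0, so by the Schwarz lemma |g(z)| <= |z|, i.e. |f(z)| <= 10|z|; this is sharp (f(z) = 10z).
Step 2: |z0|^2 = 0.83^2 + 0.3^2 = 0.7789
Step 3: |z0| = sqrt(0.7789) = 0.882553
Step 4: Best bound = 10 * |z0| = 10 * 0.882553 = 8.8255

8.8255


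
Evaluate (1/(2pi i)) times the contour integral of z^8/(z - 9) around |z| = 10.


Step 1: f(z) = z^8, a = 9 is inside |z| = 10
Step 2: By Cauchy integral formula: (1/(2pi*i)) * integral = f(a)
Step 3: f(9) = 9^8 = 43046721

43046721


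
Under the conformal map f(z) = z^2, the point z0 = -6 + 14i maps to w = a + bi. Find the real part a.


Step 1: z0 = -6 + 14i
Step 2: z0^2 = (-6)^2 - 14^2 - 168i
Step 3: real part = 36 - 196 = -160

-160


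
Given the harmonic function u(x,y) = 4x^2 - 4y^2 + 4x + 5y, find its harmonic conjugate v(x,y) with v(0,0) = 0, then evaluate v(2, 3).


Step 1: v_x = -u_y = 8y - 5
Step 2: v_y = u_x = 8x + 4
Step 3: v = 8xy - 5x + 4y + C
Step 4: v(0,0) = 0 => C = 0
Step 5: v(2, 3) = 50

50


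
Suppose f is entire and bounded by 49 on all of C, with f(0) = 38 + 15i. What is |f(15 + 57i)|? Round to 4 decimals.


Step 1: By Liouville's theorem, a bounded entire function is constant.
Step 2: f(z) = f(0) = 38 + 15i for all z.
Step 3: |f(w)| = |38 + 15i| = sqrt(1444 + 225)
Step 4: = 40.8534

40.8534


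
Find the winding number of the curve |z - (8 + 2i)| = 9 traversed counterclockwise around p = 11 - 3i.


Step 1: Center c = (8, 2), radius = 9
Step 2: |p - c|^2 = 3^2 + (-5)^2 = 34
Step 3: r^2 = 81
Step 4: |p-c| < r so winding number = 1

1


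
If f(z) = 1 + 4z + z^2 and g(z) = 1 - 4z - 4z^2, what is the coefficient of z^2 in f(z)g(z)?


Step 1: z^2 term in f*g comes from: (1)*(-4z^2) + (4z)*(-4z) + (z^2)*(1)
Step 2: = -4 - 16 + 1
Step 3: = -19

-19


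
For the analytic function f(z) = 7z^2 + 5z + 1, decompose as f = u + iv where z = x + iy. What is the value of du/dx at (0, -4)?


Step 1: f(z) = 7(x+iy)^2 + 5(x+iy) + 1
Step 2: u = 7(x^2 - y^2) + 5x + 1
Step 3: u_x = 14x + 5
Step 4: At (0, -4): u_x = 0 + 5 = 5

5


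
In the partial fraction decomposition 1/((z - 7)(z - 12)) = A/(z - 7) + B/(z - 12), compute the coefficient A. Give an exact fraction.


Step 1: Multiply both sides by (z - 7) and set z = 7
Step 2: A = 1 / (7 - 12)
Step 3: A = 1 / (-5)
Step 4: A = -1/5

-1/5


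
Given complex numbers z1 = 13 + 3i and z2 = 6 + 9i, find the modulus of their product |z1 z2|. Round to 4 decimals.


Step 1: |z1| = sqrt(13^2 + 3^2) = sqrt(178)
Step 2: |z2| = sqrt(6^2 + 9^2) = sqrt(117)
Step 3: |z1*z2| = |z1|*|z2| = sqrt(178) * sqrt(117) = sqrt(178 * 117) = sqrt(20826)
Step 4: = 144.3122

144.3122


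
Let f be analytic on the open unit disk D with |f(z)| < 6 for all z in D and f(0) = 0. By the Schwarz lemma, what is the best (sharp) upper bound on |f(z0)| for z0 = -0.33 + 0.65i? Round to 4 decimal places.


Step 1: g = f/6 maps D -> D with g(0) = 0, so by the Schwarz lemma |g(z)| <= |z|, i.e. |f(z)| <= 6|z|; this is sharp (f(z) = 6z).
Step 2: |z0|^2 = (-0.33)^2 + 0.65^2 = 0.5314
Step 3: |z0| = sqrt(0.5314) = 0.728972
Step 4: Best bound = 6 * |z0| = 6 * 0.728972 = 4.3738

4.3738


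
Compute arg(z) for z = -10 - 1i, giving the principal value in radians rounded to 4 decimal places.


Step 1: z = -10 - 1i
Step 2: arg(z) = atan2(-1, -10)
Step 3: arg(z) = -3.0419

-3.0419


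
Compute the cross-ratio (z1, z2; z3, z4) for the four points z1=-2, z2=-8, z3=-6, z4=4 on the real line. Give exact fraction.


Step 1: (z1-z3)(z2-z4) = 4 * (-12) = -48
Step 2: (z1-z4)(z2-z3) = (-6) * (-2) = 12
Step 3: Cross-ratio = -48/12 = -4

-4


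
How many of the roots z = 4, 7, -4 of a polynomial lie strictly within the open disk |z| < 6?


Step 1: Check each root:
  z = 4: |4| = 4 < 6
  z = 7: |7| = 7 >= 6
  z = -4: |-4| = 4 < 6
Step 2: Count = 2

2


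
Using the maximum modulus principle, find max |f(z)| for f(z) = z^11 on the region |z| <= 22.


Step 1: On |z| = 22, |f(z)| = |z|^11 = 22^11
Step 2: By maximum modulus principle, maximum is on boundary.
Step 3: Maximum = 584318301411328 = 584318301411328

584318301411328


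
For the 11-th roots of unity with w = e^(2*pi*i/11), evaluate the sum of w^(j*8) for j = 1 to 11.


Step 1: The sum sum_{j=1}^{n} w^(k*j) equals n if n | k, else 0.
Step 2: Here n = 11, k = 8
Step 3: Does n divide k? 11 | 8 -> False
Step 4: Sum = 0

0


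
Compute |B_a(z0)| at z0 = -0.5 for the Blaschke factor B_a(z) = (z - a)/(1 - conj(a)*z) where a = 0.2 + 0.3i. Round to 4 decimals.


Step 1: Numerator z0 - a = -0.5 - (0.2 + 0.3i) = -0.7 - 0.3i
Step 2: Denominator 1 - conj(a)*z0 = 1 - (0.2 - 0.3i)*(-0.5) = 1.1 - 0.15i
Step 3: |z0 - a|^2 = (-0.7)^2 + (-0.3)^2 = 0.58; |1 - conj(a)*z0|^2 = 1.1^2 + (-0.15)^2 = 1.2325
Step 4: |B_a(-0.5)| = sqrt(0.58 / 1.2325) = sqrt(0.470588)
Step 5: = 0.686

0.686


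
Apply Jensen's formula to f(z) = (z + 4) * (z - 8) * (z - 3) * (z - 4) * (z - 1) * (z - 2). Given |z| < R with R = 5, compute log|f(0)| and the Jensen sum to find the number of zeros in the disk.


Jensen's formula: (1/2pi)*integral log|f(Re^it)|dt = log|f(0)| + sum_{|a_k|<R} log(R/|a_k|)
Step 1: f(0) = 4 * (-8) * (-3) * (-4) * (-1) * (-2) = -768
Step 2: log|f(0)| = log|-4| + log|8| + log|3| + log|4| + log|1| + log|2| = 6.6438
Step 3: Zeros inside |z| < 5: -4, 3, 4, 1, 2
Step 4: Jensen sum = log(5/4) + log(5/3) + log(5/4) + log(5/1) + log(5/2) = 3.4828
Step 5: n(R) = number of terms in the Jensen sum = count of zeros inside |z| < 5 = 5

5


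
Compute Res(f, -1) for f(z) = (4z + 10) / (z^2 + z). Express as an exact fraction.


Step 1: Q(z) = z^2 + z = (z + 1)(z)
Step 2: Q'(z) = 2z + 1
Step 3: Q'(-1) = -1, P(-1) = 6
Step 4: Res = P(-1)/Q'(-1) = 6/(-1) = -6

-6


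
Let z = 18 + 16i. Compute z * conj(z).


Step 1: conj(z) = 18 - 16i
Step 2: z * conj(z) = 18^2 + 16^2
Step 3: = 324 + 256 = 580

580


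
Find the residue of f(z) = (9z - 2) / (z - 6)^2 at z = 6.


Step 1: Pole of order 2 at z = 6
Step 2: Res = lim d/dz [(z - 6)^2 * f(z)] as z -> 6
Step 3: (z - 6)^2 * f(z) = 9z - 2
Step 4: d/dz[9z - 2] = 9

9


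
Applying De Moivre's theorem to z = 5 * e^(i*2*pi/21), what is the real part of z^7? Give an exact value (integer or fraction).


Step 1: By De Moivre's theorem, z^7 = 5^7 * e^(i*7*2*pi/21) = 78125 * (cos(2*pi/3) + i*sin(2*pi/3))
Step 2: |z|^7 = 5^7 = 78125
Step 3: The angle 2*pi/3 already lies in [0, 2*pi)
Step 4: cos(2*pi/3) = -1/2
Step 5: Re(z^7) = 78125 * (-1/2) = -78125/2

-78125/2


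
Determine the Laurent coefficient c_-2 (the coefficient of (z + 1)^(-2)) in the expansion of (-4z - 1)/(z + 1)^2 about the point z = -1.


Step 1: Write the numerator in powers of (z + 1): -4z - 1 = -4(z + 1) + (-4*(-1) - 1) = -4(z + 1) + 3
Step 2: Divide by (z + 1)^2: f(z) = 3(z + 1)^(-2) - 4(z + 1)^(-1)
Step 3: This finite sum is the Laurent series of f about z = -1.
Step 4: Coefficient of (z + 1)^(-2) = -4*(-1) - 1 = 3

3


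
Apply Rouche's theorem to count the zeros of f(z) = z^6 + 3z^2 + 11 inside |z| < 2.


Step 1: On |z| = 2 the three terms have sizes |z^6| = 2^6 = 64, |3z^2| = 3*2^2 = 12, |11| = 11
Step 2: The dominant term is g(z) = z^6; let h(z) = 3z^2 + 11 so f = g + h
Step 3: On |z| = 2: |g| = 64 and |h| <= 12 + 11 = 23
Step 4: Since 64 > 23, |h| < |g| on |z| = 2, so by Rouche f has the same number of zeros as g inside |z| < 2
Step 5: g(z) = z^6 has 6 zeros (all at the origin) inside |z| < 2. Answer = 6

6


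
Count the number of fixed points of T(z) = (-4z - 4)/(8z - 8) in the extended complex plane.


Step 1: Fixed points satisfy T(z) = z
Step 2: 8z^2 - 4z + 4 = 0
Step 3: Discriminant = (-4)^2 - 4*8*4 = -112
Step 4: Number of fixed points = 2

2


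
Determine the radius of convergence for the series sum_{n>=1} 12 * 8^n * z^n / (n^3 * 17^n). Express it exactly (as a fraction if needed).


Step 1: General term a_n = 12 * 8^n / (n^3 * 17^n)
Step 2: By the root test, |a_n|^(1/n) = 12^(1/n) * 8 / (n^(3/n) * 17) -> 8/17 as n -> infinity (since 12^(1/n) -> 1 and n^(3/n) -> 1)
Step 3: R = 1/lim|a_n|^(1/n) = 17/8

17/8


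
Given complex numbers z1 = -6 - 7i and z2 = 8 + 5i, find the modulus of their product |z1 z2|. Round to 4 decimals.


Step 1: |z1| = sqrt((-6)^2 + (-7)^2) = sqrt(85)
Step 2: |z2| = sqrt(8^2 + 5^2) = sqrt(89)
Step 3: |z1*z2| = |z1|*|z2| = sqrt(85) * sqrt(89) = sqrt(85 * 89) = sqrt(7565)
Step 4: = 86.977

86.977


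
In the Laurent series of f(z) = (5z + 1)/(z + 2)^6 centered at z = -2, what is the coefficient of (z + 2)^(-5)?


Step 1: Write the numerator in powers of (z + 2): 5z + 1 = 5(z + 2) + (5*(-2) + 1) = 5(z + 2) - 9
Step 2: Divide by (z + 2)^6: f(z) = -9(z + 2)^(-6) + 5(z + 2)^(-5)
Step 3: This finite sum is the Laurent series of f about z = -2.
Step 4: Coefficient of (z + 2)^(-5) = coefficient of (z + 2) in the re-centred numerator = 5

5


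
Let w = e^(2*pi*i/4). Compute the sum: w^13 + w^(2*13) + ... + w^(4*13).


Step 1: The sum sum_{j=1}^{n} w^(k*j) equals n if n | k, else 0.
Step 2: Here n = 4, k = 13
Step 3: Does n divide k? 4 | 13 -> False
Step 4: Sum = 0

0


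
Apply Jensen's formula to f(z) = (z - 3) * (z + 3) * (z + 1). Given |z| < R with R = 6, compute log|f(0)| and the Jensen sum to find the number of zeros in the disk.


Jensen's formula: (1/2pi)*integral log|f(Re^it)|dt = log|f(0)| + sum_{|a_k|<R} log(R/|a_k|)
Step 1: f(0) = (-3) * 3 * 1 = -9
Step 2: log|f(0)| = log|3| + log|-3| + log|-1| = 2.1972
Step 3: Zeros inside |z| < 6: 3, -3, -1
Step 4: Jensen sum = log(6/3) + log(6/3) + log(6/1) = 3.1781
Step 5: n(R) = number of terms in the Jensen sum = count of zeros inside |z| < 6 = 3

3


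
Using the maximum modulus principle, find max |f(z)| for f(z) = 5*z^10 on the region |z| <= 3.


Step 1: On |z| = 3, |f(z)| = 5 * |z|^10 = 5 * 3^10
Step 2: By maximum modulus principle, maximum is on boundary.
Step 3: Maximum = 5 * 59049 = 295245

295245


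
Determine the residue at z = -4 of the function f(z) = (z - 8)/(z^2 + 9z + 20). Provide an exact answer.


Step 1: Q(z) = z^2 + 9z + 20 = (z + 4)(z + 5)
Step 2: Q'(z) = 2z + 9
Step 3: Q'(-4) = 1, P(-4) = -12
Step 4: Res = P(-4)/Q'(-4) = -12/1 = -12

-12


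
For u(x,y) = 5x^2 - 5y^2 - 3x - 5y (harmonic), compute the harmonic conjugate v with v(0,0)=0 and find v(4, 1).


Step 1: v_x = -u_y = 10y + 5
Step 2: v_y = u_x = 10x - 3
Step 3: v = 10xy + 5x - 3y + C
Step 4: v(0,0) = 0 => C = 0
Step 5: v(4, 1) = 57

57


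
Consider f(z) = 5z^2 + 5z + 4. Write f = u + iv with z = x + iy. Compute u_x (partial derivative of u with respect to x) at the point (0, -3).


Step 1: f(z) = 5(x+iy)^2 + 5(x+iy) + 4
Step 2: u = 5(x^2 - y^2) + 5x + 4
Step 3: u_x = 10x + 5
Step 4: At (0, -3): u_x = 0 + 5 = 5

5


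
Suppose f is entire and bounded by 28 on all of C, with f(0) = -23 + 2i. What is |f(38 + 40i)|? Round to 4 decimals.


Step 1: By Liouville's theorem, a bounded entire function is constant.
Step 2: f(z) = f(0) = -23 + 2i for all z.
Step 3: |f(w)| = |-23 + 2i| = sqrt(529 + 4)
Step 4: = 23.0868

23.0868


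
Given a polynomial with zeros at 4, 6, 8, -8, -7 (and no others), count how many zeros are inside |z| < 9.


Step 1: Check each root:
  z = 4: |4| = 4 < 9
  z = 6: |6| = 6 < 9
  z = 8: |8| = 8 < 9
  z = -8: |-8| = 8 < 9
  z = -7: |-7| = 7 < 9
Step 2: Count = 5

5


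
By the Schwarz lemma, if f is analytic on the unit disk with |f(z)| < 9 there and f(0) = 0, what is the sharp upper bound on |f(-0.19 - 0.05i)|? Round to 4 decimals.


Step 1: g = f/9 maps D -> D with g(0) = 0, so by the Schwarz lemma |g(z)| <= |z|, i.e. |f(z)| <= 9|z|; this is sharp (f(z) = 9z).
Step 2: |z0|^2 = (-0.19)^2 + (-0.05)^2 = 0.0386
Step 3: |z0| = sqrt(0.0386) = 0.196469
Step 4: Best bound = 9 * |z0| = 9 * 0.196469 = 1.7682

1.7682


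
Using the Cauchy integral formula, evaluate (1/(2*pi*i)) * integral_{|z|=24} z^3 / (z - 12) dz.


Step 1: f(z) = z^3, a = 12 is inside |z| = 24
Step 2: By Cauchy integral formula: (1/(2pi*i)) * integral = f(a)
Step 3: f(12) = 12^3 = 1728

1728


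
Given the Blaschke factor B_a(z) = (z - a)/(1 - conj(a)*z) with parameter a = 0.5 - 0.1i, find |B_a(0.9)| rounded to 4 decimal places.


Step 1: Numerator z0 - a = 0.9 - (0.5 - 0.1i) = 0.4 + 0.1i
Step 2: Denominator 1 - conj(a)*z0 = 1 - (0.5 + 0.1i)*0.9 = 0.55 - 0.09i
Step 3: |z0 - a|^2 = 0.4^2 + 0.1^2 = 0.17; |1 - conj(a)*z0|^2 = 0.55^2 + (-0.09)^2 = 0.3106
Step 4: |B_a(0.9)| = sqrt(0.17 / 0.3106) = sqrt(0.547328)
Step 5: = 0.7398

0.7398


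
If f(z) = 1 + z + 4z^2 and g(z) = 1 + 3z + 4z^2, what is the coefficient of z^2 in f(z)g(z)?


Step 1: z^2 term in f*g comes from: (1)*(4z^2) + (z)*(3z) + (4z^2)*(1)
Step 2: = 4 + 3 + 4
Step 3: = 11

11


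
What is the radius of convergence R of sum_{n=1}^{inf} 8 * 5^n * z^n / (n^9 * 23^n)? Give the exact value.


Step 1: General term a_n = 8 * 5^n / (n^9 * 23^n)
Step 2: By the root test, |a_n|^(1/n) = 8^(1/n) * 5 / (n^(9/n) * 23) -> 5/23 as n -> infinity (since 8^(1/n) -> 1 and n^(9/n) -> 1)
Step 3: R = 1/lim|a_n|^(1/n) = 23/5

23/5


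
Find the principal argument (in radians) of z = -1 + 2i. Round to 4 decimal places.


Step 1: z = -1 + 2i
Step 2: arg(z) = atan2(2, -1)
Step 3: arg(z) = 2.0344

2.0344


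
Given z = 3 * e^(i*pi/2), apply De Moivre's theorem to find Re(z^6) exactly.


Step 1: By De Moivre's theorem, z^6 = 3^6 * e^(i*6*pi/2) = 729 * (cos(3*pi) + i*sin(3*pi))
Step 2: |z|^6 = 3^6 = 729
Step 3: Reduce the angle mod 2*pi: 3*pi - 2*pi = pi
Step 4: cos(pi) = -1
Step 5: Re(z^6) = 729 * (-1) = -729

-729


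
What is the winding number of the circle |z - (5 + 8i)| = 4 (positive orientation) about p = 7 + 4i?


Step 1: Center c = (5, 8), radius = 4
Step 2: |p - c|^2 = 2^2 + (-4)^2 = 20
Step 3: r^2 = 16
Step 4: |p-c| > r so winding number = 0

0


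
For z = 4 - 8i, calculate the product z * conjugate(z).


Step 1: conj(z) = 4 + 8i
Step 2: z * conj(z) = 4^2 + (-8)^2
Step 3: = 16 + 64 = 80

80


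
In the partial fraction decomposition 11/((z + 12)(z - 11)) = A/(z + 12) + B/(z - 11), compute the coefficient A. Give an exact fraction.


Step 1: Multiply both sides by (z + 12) and set z = -12
Step 2: A = 11 / (-12 - 11)
Step 3: A = 11 / (-23)
Step 4: A = -11/23

-11/23


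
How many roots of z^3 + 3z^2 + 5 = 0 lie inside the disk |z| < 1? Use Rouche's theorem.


Step 1: On |z| = 1 the three terms have sizes |z^3| = 1^3 = 1, |3z^2| = 3*1^2 = 3, |5| = 5
Step 2: The dominant term is g(z) = 5; let h(z) = z^3 + 3z^2 so f = g + h
Step 3: On |z| = 1: |g| = 5 and |h| <= 1 + 3 = 4
Step 4: Since 5 > 4, |h| < |g| on |z| = 1, so by Rouche f has the same number of zeros as g inside |z| < 1
Step 5: g(z) = 5 is a nonzero constant with no zeros inside |z| < 1. Answer = 0

0


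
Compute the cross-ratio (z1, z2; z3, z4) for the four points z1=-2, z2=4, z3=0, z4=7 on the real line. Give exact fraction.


Step 1: (z1-z3)(z2-z4) = (-2) * (-3) = 6
Step 2: (z1-z4)(z2-z3) = (-9) * 4 = -36
Step 3: Cross-ratio = -6/36 = -1/6

-1/6


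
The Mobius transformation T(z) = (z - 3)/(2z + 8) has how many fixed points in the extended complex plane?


Step 1: Fixed points satisfy T(z) = z
Step 2: 2z^2 + 7z + 3 = 0
Step 3: Discriminant = 7^2 - 4*2*3 = 25
Step 4: Number of fixed points = 2

2


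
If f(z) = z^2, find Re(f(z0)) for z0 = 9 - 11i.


Step 1: z0 = 9 - 11i
Step 2: z0^2 = 9^2 - (-11)^2 - 198i
Step 3: real part = 81 - 121 = -40

-40


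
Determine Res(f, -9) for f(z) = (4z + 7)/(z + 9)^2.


Step 1: Pole of order 2 at z = -9
Step 2: Res = lim d/dz [(z + 9)^2 * f(z)] as z -> -9
Step 3: (z + 9)^2 * f(z) = 4z + 7
Step 4: d/dz[4z + 7] = 4

4


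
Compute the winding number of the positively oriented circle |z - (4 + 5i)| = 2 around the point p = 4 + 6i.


Step 1: Center c = (4, 5), radius = 2
Step 2: |p - c|^2 = 0^2 + 1^2 = 1
Step 3: r^2 = 4
Step 4: |p-c| < r so winding number = 1

1


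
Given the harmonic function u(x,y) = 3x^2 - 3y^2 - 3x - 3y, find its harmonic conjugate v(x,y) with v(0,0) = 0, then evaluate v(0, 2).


Step 1: v_x = -u_y = 6y + 3
Step 2: v_y = u_x = 6x - 3
Step 3: v = 6xy + 3x - 3y + C
Step 4: v(0,0) = 0 => C = 0
Step 5: v(0, 2) = -6

-6


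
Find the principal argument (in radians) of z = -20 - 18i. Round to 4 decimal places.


Step 1: z = -20 - 18i
Step 2: arg(z) = atan2(-18, -20)
Step 3: arg(z) = -2.4088

-2.4088


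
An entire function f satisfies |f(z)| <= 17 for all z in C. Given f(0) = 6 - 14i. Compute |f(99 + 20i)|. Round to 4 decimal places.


Step 1: By Liouville's theorem, a bounded entire function is constant.
Step 2: f(z) = f(0) = 6 - 14i for all z.
Step 3: |f(w)| = |6 - 14i| = sqrt(36 + 196)
Step 4: = 15.2315

15.2315


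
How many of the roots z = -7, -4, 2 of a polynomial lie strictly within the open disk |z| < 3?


Step 1: Check each root:
  z = -7: |-7| = 7 >= 3
  z = -4: |-4| = 4 >= 3
  z = 2: |2| = 2 < 3
Step 2: Count = 1

1


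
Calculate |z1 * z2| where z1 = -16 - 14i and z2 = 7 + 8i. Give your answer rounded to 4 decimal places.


Step 1: |z1| = sqrt((-16)^2 + (-14)^2) = sqrt(452)
Step 2: |z2| = sqrt(7^2 + 8^2) = sqrt(113)
Step 3: |z1*z2| = |z1|*|z2| = sqrt(452) * sqrt(113) = sqrt(452 * 113) = sqrt(51076)
Step 4: = 226.0

226.0


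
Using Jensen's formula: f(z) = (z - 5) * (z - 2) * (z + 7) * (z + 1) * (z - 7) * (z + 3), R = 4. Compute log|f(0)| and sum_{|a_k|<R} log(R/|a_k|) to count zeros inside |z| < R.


Jensen's formula: (1/2pi)*integral log|f(Re^it)|dt = log|f(0)| + sum_{|a_k|<R} log(R/|a_k|)
Step 1: f(0) = (-5) * (-2) * 7 * 1 * (-7) * 3 = -1470
Step 2: log|f(0)| = log|5| + log|2| + log|-7| + log|-1| + log|7| + log|-3| = 7.293
Step 3: Zeros inside |z| < 4: 2, -1, -3
Step 4: Jensen sum = log(4/2) + log(4/1) + log(4/3) = 2.3671
Step 5: n(R) = number of terms in the Jensen sum = count of zeros inside |z| < 4 = 3

3


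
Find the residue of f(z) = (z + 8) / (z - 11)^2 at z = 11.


Step 1: Pole of order 2 at z = 11
Step 2: Res = lim d/dz [(z - 11)^2 * f(z)] as z -> 11
Step 3: (z - 11)^2 * f(z) = z + 8
Step 4: d/dz[z + 8] = 1

1


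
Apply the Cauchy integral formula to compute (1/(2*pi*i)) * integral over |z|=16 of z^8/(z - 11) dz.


Step 1: f(z) = z^8, a = 11 is inside |z| = 16
Step 2: By Cauchy integral formula: (1/(2pi*i)) * integral = f(a)
Step 3: f(11) = 11^8 = 214358881

214358881


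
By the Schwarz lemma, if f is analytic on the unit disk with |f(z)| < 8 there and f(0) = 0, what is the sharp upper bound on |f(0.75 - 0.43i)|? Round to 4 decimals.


Step 1: g = f/8 maps D -> D with g(0) = 0, so by the Schwarz lemma |g(z)| <= |z|, i.e. |f(z)| <= 8|z|; this is sharp (f(z) = 8z).
Step 2: |z0|^2 = 0.75^2 + (-0.43)^2 = 0.7474
Step 3: |z0| = sqrt(0.7474) = 0.864523
Step 4: Best bound = 8 * |z0| = 8 * 0.864523 = 6.9162

6.9162


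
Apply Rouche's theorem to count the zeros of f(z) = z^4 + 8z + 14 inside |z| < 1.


Step 1: On |z| = 1 the three terms have sizes |z^4| = 1^4 = 1, |8z| = 8*1 = 8, |14| = 14
Step 2: The dominant term is g(z) = 14; let h(z) = z^4 + 8z so f = g + h
Step 3: On |z| = 1: |g| = 14 and |h| <= 1 + 8 = 9
Step 4: Since 14 > 9, |h| < |g| on |z| = 1, so by Rouche f has the same number of zeros as g inside |z| < 1
Step 5: g(z) = 14 is a nonzero constant with no zeros inside |z| < 1. Answer = 0

0


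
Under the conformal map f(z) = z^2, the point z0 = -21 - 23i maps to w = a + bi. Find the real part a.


Step 1: z0 = -21 - 23i
Step 2: z0^2 = (-21)^2 - (-23)^2 + 966i
Step 3: real part = 441 - 529 = -88

-88


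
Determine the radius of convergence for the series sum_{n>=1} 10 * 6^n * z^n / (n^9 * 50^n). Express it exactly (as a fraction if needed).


Step 1: General term a_n = 10 * 6^n / (n^9 * 50^n)
Step 2: By the root test, |a_n|^(1/n) = 10^(1/n) * 6 / (n^(9/n) * 50) -> 6/50 as n -> infinity (since 10^(1/n) -> 1 and n^(9/n) -> 1)
Step 3: R = 1/lim|a_n|^(1/n) = 50/6 = 25/3

25/3


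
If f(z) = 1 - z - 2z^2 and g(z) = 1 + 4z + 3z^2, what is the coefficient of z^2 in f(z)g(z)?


Step 1: z^2 term in f*g comes from: (1)*(3z^2) + (-z)*(4z) + (-2z^2)*(1)
Step 2: = 3 - 4 - 2
Step 3: = -3

-3


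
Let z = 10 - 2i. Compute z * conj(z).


Step 1: conj(z) = 10 + 2i
Step 2: z * conj(z) = 10^2 + (-2)^2
Step 3: = 100 + 4 = 104

104


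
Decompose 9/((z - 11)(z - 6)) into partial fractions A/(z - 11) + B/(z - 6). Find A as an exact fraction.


Step 1: Multiply both sides by (z - 11) and set z = 11
Step 2: A = 9 / (11 - 6)
Step 3: A = 9 / 5
Step 4: A = 9/5

9/5


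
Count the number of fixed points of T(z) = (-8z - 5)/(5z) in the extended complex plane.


Step 1: Fixed points satisfy T(z) = z
Step 2: 5z^2 + 8z + 5 = 0
Step 3: Discriminant = 8^2 - 4*5*5 = -36
Step 4: Number of fixed points = 2

2


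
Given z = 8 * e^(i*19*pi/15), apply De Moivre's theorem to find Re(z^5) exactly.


Step 1: By De Moivre's theorem, z^5 = 8^5 * e^(i*5*19*pi/15) = 32768 * (cos(19*pi/3) + i*sin(19*pi/3))
Step 2: |z|^5 = 8^5 = 32768
Step 3: Reduce the angle mod 2*pi: 19*pi/3 - 6*pi = pi/3
Step 4: cos(pi/3) = 1/2
Step 5: Re(z^5) = 32768 * 1/2 = 16384

16384


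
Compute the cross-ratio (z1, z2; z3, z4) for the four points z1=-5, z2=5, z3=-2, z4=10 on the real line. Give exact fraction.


Step 1: (z1-z3)(z2-z4) = (-3) * (-5) = 15
Step 2: (z1-z4)(z2-z3) = (-15) * 7 = -105
Step 3: Cross-ratio = -15/105 = -1/7

-1/7


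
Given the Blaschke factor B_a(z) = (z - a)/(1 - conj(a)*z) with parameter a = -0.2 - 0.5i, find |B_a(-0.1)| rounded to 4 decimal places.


Step 1: Numerator z0 - a = -0.1 - (-0.2 - 0.5i) = 0.1 + 0.5i
Step 2: Denominator 1 - conj(a)*z0 = 1 - (-0.2 + 0.5i)*(-0.1) = 0.98 + 0.05i
Step 3: |z0 - a|^2 = 0.1^2 + 0.5^2 = 0.26; |1 - conj(a)*z0|^2 = 0.98^2 + 0.05^2 = 0.9629
Step 4: |B_a(-0.1)| = sqrt(0.26 / 0.9629) = sqrt(0.270018)
Step 5: = 0.5196

0.5196


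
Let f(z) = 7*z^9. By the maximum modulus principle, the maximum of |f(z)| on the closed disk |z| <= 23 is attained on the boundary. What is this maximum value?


Step 1: On |z| = 23, |f(z)| = 7 * |z|^9 = 7 * 23^9
Step 2: By maximum modulus principle, maximum is on boundary.
Step 3: Maximum = 7 * 1801152661463 = 12608068630241

12608068630241


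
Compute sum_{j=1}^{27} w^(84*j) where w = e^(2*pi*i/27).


Step 1: The sum sum_{j=1}^{n} w^(k*j) equals n if n | k, else 0.
Step 2: Here n = 27, k = 84
Step 3: Does n divide k? 27 | 84 -> False
Step 4: Sum = 0

0


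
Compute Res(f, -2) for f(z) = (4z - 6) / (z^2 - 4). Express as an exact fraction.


Step 1: Q(z) = z^2 - 4 = (z + 2)(z - 2)
Step 2: Q'(z) = 2z
Step 3: Q'(-2) = -4, P(-2) = -14
Step 4: Res = P(-2)/Q'(-2) = -14/(-4) = 7/2

7/2


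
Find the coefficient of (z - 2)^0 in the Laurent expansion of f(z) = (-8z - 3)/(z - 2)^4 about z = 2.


Step 1: Write the numerator in powers of (z - 2): -8z - 3 = -8(z - 2) + (-8*2 - 3) = -8(z - 2) - 19
Step 2: Divide by (z - 2)^4: f(z) = -19(z - 2)^(-4) - 8(z - 2)^(-3)
Step 3: This finite sum is the Laurent series of f about z = 2.
Step 4: Only the powers -4 and -3 appear, so the coefficient of (z - 2)^0 = 0

0


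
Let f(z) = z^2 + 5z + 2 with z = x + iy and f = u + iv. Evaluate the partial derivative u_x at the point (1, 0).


Step 1: f(z) = (x+iy)^2 + 5(x+iy) + 2
Step 2: u = (x^2 - y^2) + 5x + 2
Step 3: u_x = 2x + 5
Step 4: At (1, 0): u_x = 2 + 5 = 7

7


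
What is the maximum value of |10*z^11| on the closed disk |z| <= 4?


Step 1: On |z| = 4, |f(z)| = 10 * |z|^11 = 10 * 4^11
Step 2: By maximum modulus principle, maximum is on boundary.
Step 3: Maximum = 10 * 4194304 = 41943040

41943040


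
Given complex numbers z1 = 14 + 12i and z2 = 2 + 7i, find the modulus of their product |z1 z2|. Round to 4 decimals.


Step 1: |z1| = sqrt(14^2 + 12^2) = sqrt(340)
Step 2: |z2| = sqrt(2^2 + 7^2) = sqrt(53)
Step 3: |z1*z2| = |z1|*|z2| = sqrt(340) * sqrt(53) = sqrt(340 * 53) = sqrt(18020)
Step 4: = 134.2386

134.2386


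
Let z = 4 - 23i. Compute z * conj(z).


Step 1: conj(z) = 4 + 23i
Step 2: z * conj(z) = 4^2 + (-23)^2
Step 3: = 16 + 529 = 545

545


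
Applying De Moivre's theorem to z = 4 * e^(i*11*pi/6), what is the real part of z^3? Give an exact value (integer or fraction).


Step 1: By De Moivre's theorem, z^3 = 4^3 * e^(i*3*11*pi/6) = 64 * (cos(11*pi/2) + i*sin(11*pi/2))
Step 2: |z|^3 = 4^3 = 64
Step 3: Reduce the angle mod 2*pi: 11*pi/2 - 4*pi = 3*pi/2
Step 4: cos(3*pi/2) = 0
Step 5: Re(z^3) = 64 * 0 = 0

0


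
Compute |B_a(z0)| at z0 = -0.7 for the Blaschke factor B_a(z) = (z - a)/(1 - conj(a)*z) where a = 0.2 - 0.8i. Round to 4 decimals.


Step 1: Numerator z0 - a = -0.7 - (0.2 - 0.8i) = -0.9 + 0.8i
Step 2: Denominator 1 - conj(a)*z0 = 1 - (0.2 + 0.8i)*(-0.7) = 1.14 + 0.56i
Step 3: |z0 - a|^2 = (-0.9)^2 + 0.8^2 = 1.45; |1 - conj(a)*z0|^2 = 1.14^2 + 0.56^2 = 1.6132
Step 4: |B_a(-0.7)| = sqrt(1.45 / 1.6132) = sqrt(0.898835)
Step 5: = 0.9481

0.9481


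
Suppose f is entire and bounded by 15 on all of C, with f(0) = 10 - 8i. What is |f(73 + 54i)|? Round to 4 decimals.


Step 1: By Liouville's theorem, a bounded entire function is constant.
Step 2: f(z) = f(0) = 10 - 8i for all z.
Step 3: |f(w)| = |10 - 8i| = sqrt(100 + 64)
Step 4: = 12.8062

12.8062


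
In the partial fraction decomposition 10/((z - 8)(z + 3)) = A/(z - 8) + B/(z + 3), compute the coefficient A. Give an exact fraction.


Step 1: Multiply both sides by (z - 8) and set z = 8
Step 2: A = 10 / (8 + 3)
Step 3: A = 10 / 11
Step 4: A = 10/11

10/11


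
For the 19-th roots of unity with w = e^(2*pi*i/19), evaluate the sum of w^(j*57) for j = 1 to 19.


Step 1: The sum sum_{j=1}^{n} w^(k*j) equals n if n | k, else 0.
Step 2: Here n = 19, k = 57
Step 3: Does n divide k? 19 | 57 -> True
Step 4: Sum = 19

19


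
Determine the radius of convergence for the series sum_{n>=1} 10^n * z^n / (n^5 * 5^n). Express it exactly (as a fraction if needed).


Step 1: General term a_n = 10^n / (n^5 * 5^n)
Step 2: By the root test, |a_n|^(1/n) = 10 / (n^(5/n) * 5) -> 10/5 as n -> infinity (since n^(5/n) -> 1)
Step 3: R = 1/lim|a_n|^(1/n) = 5/10 = 1/2

1/2


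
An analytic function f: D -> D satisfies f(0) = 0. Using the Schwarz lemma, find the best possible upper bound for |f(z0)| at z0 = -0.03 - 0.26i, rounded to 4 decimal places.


Step 1: Schwarz lemma: if f: D -> D is analytic with f(0) = 0, then |f(z)| <= |z| for all z in D, and this is sharp (f(z) = z).
Step 2: |z0|^2 = (-0.03)^2 + (-0.26)^2 = 0.0685
Step 3: |z0| = sqrt(0.0685) = 0.261725
Step 4: Best bound = |z0| = 0.2617

0.2617


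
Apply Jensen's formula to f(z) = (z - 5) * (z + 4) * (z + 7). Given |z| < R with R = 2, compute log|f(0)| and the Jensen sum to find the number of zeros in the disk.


Jensen's formula: (1/2pi)*integral log|f(Re^it)|dt = log|f(0)| + sum_{|a_k|<R} log(R/|a_k|)
Step 1: f(0) = (-5) * 4 * 7 = -140
Step 2: log|f(0)| = log|5| + log|-4| + log|-7| = 4.9416
Step 3: Zeros inside |z| < 2: none
Step 4: Jensen sum = (empty sum) = 0
Step 5: n(R) = number of terms in the Jensen sum = count of zeros inside |z| < 2 = 0

0


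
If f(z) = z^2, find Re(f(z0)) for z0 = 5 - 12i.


Step 1: z0 = 5 - 12i
Step 2: z0^2 = 5^2 - (-12)^2 - 120i
Step 3: real part = 25 - 144 = -119

-119


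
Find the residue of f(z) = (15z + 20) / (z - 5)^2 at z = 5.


Step 1: Pole of order 2 at z = 5
Step 2: Res = lim d/dz [(z - 5)^2 * f(z)] as z -> 5
Step 3: (z - 5)^2 * f(z) = 15z + 20
Step 4: d/dz[15z + 20] = 15

15


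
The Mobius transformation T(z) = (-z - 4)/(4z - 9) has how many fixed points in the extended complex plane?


Step 1: Fixed points satisfy T(z) = z
Step 2: 4z^2 - 8z + 4 = 0
Step 3: Discriminant = (-8)^2 - 4*4*4 = 0
Step 4: Number of fixed points = 1

1


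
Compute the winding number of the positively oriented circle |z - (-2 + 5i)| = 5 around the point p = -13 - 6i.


Step 1: Center c = (-2, 5), radius = 5
Step 2: |p - c|^2 = (-11)^2 + (-11)^2 = 242
Step 3: r^2 = 25
Step 4: |p-c| > r so winding number = 0

0


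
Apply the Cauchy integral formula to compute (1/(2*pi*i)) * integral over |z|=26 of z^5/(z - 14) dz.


Step 1: f(z) = z^5, a = 14 is inside |z| = 26
Step 2: By Cauchy integral formula: (1/(2pi*i)) * integral = f(a)
Step 3: f(14) = 14^5 = 537824

537824


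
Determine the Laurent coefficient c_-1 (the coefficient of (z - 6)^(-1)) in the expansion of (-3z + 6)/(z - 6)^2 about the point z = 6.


Step 1: Write the numerator in powers of (z - 6): -3z + 6 = -3(z - 6) + (-3*6 + 6) = -3(z - 6) - 12
Step 2: Divide by (z - 6)^2: f(z) = -12(z - 6)^(-2) - 3(z - 6)^(-1)
Step 3: This finite sum is the Laurent series of f about z = 6.
Step 4: Coefficient of (z - 6)^(-1) = coefficient of (z - 6) in the re-centred numerator = -3

-3


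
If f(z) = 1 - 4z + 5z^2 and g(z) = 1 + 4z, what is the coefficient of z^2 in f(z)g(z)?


Step 1: z^2 term in f*g comes from: (1)*(0) + (-4z)*(4z) + (5z^2)*(1)
Step 2: = 0 - 16 + 5
Step 3: = -11

-11


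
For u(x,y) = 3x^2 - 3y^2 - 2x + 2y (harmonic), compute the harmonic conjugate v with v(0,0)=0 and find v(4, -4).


Step 1: v_x = -u_y = 6y - 2
Step 2: v_y = u_x = 6x - 2
Step 3: v = 6xy - 2x - 2y + C
Step 4: v(0,0) = 0 => C = 0
Step 5: v(4, -4) = -96

-96


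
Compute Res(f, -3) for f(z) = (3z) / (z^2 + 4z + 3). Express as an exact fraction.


Step 1: Q(z) = z^2 + 4z + 3 = (z + 3)(z + 1)
Step 2: Q'(z) = 2z + 4
Step 3: Q'(-3) = -2, P(-3) = -9
Step 4: Res = P(-3)/Q'(-3) = -9/(-2) = 9/2

9/2


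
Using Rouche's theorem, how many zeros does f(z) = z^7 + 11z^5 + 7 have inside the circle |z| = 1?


Step 1: On |z| = 1 the three terms have sizes |z^7| = 1^7 = 1, |11z^5| = 11*1^5 = 11, |7| = 7
Step 2: The dominant term is g(z) = 11z^5; let h(z) = z^7 + 7 so f = g + h
Step 3: On |z| = 1: |g| = 11 and |h| <= 1 + 7 = 8
Step 4: Since 11 > 8, |h| < |g| on |z| = 1, so by Rouche f has the same number of zeros as g inside |z| < 1
Step 5: g(z) = 11z^5 has 5 zeros (at the origin, multiplicity 5) inside |z| < 1. Answer = 5

5


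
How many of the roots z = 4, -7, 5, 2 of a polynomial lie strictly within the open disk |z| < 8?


Step 1: Check each root:
  z = 4: |4| = 4 < 8
  z = -7: |-7| = 7 < 8
  z = 5: |5| = 5 < 8
  z = 2: |2| = 2 < 8
Step 2: Count = 4

4


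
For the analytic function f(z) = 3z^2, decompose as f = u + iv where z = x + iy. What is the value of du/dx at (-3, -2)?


Step 1: f(z) = 3(x+iy)^2 + 0
Step 2: u = 3(x^2 - y^2) + 0
Step 3: u_x = 6x + 0
Step 4: At (-3, -2): u_x = -18 + 0 = -18

-18


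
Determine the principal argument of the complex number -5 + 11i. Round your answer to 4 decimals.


Step 1: z = -5 + 11i
Step 2: arg(z) = atan2(11, -5)
Step 3: arg(z) = 1.9974

1.9974


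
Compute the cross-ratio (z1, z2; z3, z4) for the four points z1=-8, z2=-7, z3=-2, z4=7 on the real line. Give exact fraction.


Step 1: (z1-z3)(z2-z4) = (-6) * (-14) = 84
Step 2: (z1-z4)(z2-z3) = (-15) * (-5) = 75
Step 3: Cross-ratio = 84/75 = 28/25

28/25


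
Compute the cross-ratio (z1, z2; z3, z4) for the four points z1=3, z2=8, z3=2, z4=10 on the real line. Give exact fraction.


Step 1: (z1-z3)(z2-z4) = 1 * (-2) = -2
Step 2: (z1-z4)(z2-z3) = (-7) * 6 = -42
Step 3: Cross-ratio = 2/42 = 1/21

1/21


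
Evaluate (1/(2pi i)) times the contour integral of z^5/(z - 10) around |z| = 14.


Step 1: f(z) = z^5, a = 10 is inside |z| = 14
Step 2: By Cauchy integral formula: (1/(2pi*i)) * integral = f(a)
Step 3: f(10) = 10^5 = 100000

100000


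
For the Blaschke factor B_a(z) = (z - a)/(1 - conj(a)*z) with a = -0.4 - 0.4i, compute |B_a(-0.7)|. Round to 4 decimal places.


Step 1: Numerator z0 - a = -0.7 - (-0.4 - 0.4i) = -0.3 + 0.4i
Step 2: Denominator 1 - conj(a)*z0 = 1 - (-0.4 + 0.4i)*(-0.7) = 0.72 + 0.28i
Step 3: |z0 - a|^2 = (-0.3)^2 + 0.4^2 = 0.25; |1 - conj(a)*z0|^2 = 0.72^2 + 0.28^2 = 0.5968
Step 4: |B_a(-0.7)| = sqrt(0.25 / 0.5968) = sqrt(0.418901)
Step 5: = 0.6472

0.6472


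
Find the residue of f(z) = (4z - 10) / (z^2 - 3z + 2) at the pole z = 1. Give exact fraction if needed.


Step 1: Q(z) = z^2 - 3z + 2 = (z - 1)(z - 2)
Step 2: Q'(z) = 2z - 3
Step 3: Q'(1) = -1, P(1) = -6
Step 4: Res = P(1)/Q'(1) = -6/(-1) = 6

6


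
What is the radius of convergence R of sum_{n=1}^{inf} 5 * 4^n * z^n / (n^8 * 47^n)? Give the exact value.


Step 1: General term a_n = 5 * 4^n / (n^8 * 47^n)
Step 2: By the root test, |a_n|^(1/n) = 5^(1/n) * 4 / (n^(8/n) * 47) -> 4/47 as n -> infinity (since 5^(1/n) -> 1 and n^(8/n) -> 1)
Step 3: R = 1/lim|a_n|^(1/n) = 47/4

47/4


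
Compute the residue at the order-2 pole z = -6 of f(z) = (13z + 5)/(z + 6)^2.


Step 1: Pole of order 2 at z = -6
Step 2: Res = lim d/dz [(z + 6)^2 * f(z)] as z -> -6
Step 3: (z + 6)^2 * f(z) = 13z + 5
Step 4: d/dz[13z + 5] = 13

13


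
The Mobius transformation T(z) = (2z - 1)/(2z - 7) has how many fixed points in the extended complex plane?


Step 1: Fixed points satisfy T(z) = z
Step 2: 2z^2 - 9z + 1 = 0
Step 3: Discriminant = (-9)^2 - 4*2*1 = 73
Step 4: Number of fixed points = 2

2


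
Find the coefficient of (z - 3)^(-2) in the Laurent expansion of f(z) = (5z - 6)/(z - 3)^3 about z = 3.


Step 1: Write the numerator in powers of (z - 3): 5z - 6 = 5(z - 3) + (5*3 - 6) = 5(z - 3) + 9
Step 2: Divide by (z - 3)^3: f(z) = 9(z - 3)^(-3) + 5(z - 3)^(-2)
Step 3: This finite sum is the Laurent series of f about z = 3.
Step 4: Coefficient of (z - 3)^(-2) = coefficient of (z - 3) in the re-centred numerator = 5

5


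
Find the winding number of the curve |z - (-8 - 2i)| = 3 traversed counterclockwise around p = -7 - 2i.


Step 1: Center c = (-8, -2), radius = 3
Step 2: |p - c|^2 = 1^2 + 0^2 = 1
Step 3: r^2 = 9
Step 4: |p-c| < r so winding number = 1

1


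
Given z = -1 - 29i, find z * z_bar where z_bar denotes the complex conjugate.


Step 1: conj(z) = -1 + 29i
Step 2: z * conj(z) = (-1)^2 + (-29)^2
Step 3: = 1 + 841 = 842

842


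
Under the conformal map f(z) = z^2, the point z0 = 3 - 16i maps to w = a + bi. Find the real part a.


Step 1: z0 = 3 - 16i
Step 2: z0^2 = 3^2 - (-16)^2 - 96i
Step 3: real part = 9 - 256 = -247

-247


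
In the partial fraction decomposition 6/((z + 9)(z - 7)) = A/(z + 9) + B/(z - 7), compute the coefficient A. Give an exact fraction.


Step 1: Multiply both sides by (z + 9) and set z = -9
Step 2: A = 6 / (-9 - 7)
Step 3: A = 6 / (-16)
Step 4: A = -3/8

-3/8


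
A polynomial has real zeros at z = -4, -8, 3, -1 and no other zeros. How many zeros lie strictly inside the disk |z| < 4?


Step 1: Check each root:
  z = -4: |-4| = 4 >= 4
  z = -8: |-8| = 8 >= 4
  z = 3: |3| = 3 < 4
  z = -1: |-1| = 1 < 4
Step 2: Count = 2

2
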